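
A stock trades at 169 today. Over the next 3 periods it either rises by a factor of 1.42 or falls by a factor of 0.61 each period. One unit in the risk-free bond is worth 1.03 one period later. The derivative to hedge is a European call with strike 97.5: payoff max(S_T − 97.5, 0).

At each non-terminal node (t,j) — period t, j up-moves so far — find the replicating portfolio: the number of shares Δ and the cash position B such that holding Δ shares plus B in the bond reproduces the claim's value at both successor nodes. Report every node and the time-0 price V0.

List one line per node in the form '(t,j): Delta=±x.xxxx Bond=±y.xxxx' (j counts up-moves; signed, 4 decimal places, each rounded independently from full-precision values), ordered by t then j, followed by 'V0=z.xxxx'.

(0,0): Delta=0.8905 Bond=-61.9700
(1,0): Delta=0.6654 Bond=-40.6245
(1,1): Delta=0.9803 Bond=-85.3762
(2,0): Delta=0.0000 Bond=0.0000
(2,1): Delta=0.9308 Bond=-80.6977
(2,2): Delta=1.0000 Bond=-94.6602
V0=88.5220

No-arbitrage ⇒ martingale measure with p* = (R−d)/(u−d) = 0.5185.
Terminal payoffs: V(3,0)=0.0000, V(3,1)=0.0000, V(3,2)=110.3707, V(3,3)=386.3957
(2,0): S=62.8849. Δ = (V_up−V_dn)/(S_up−S_dn) = (0.0000−0.0000)/(89.2966−38.3598) = 0.0000. V = [p*·0.0000 + (1−p*)·0.0000]/1.03 = 0.0000. B = V − Δ·S = 0.0000.
(2,1): S=146.3878. Δ = (V_up−V_dn)/(S_up−S_dn) = (110.3707−0.0000)/(207.8707−89.2966) = 0.9308. V = [p*·110.3707 + (1−p*)·0.0000]/1.03 = 55.5624. B = V − Δ·S = -80.6977.
(2,2): S=340.7716. Δ = (V_up−V_dn)/(S_up−S_dn) = (386.3957−110.3707)/(483.8957−207.8707) = 1.0000. V = [p*·386.3957 + (1−p*)·110.3707]/1.03 = 246.1114. B = V − Δ·S = -94.6602.
(1,0): S=103.0900. Δ = (V_up−V_dn)/(S_up−S_dn) = (55.5624−0.0000)/(146.3878−62.8849) = 0.6654. V = [p*·55.5624 + (1−p*)·0.0000]/1.03 = 27.9710. B = V − Δ·S = -40.6245.
(1,1): S=239.9800. Δ = (V_up−V_dn)/(S_up−S_dn) = (246.1114−55.5624)/(340.7716−146.3878) = 0.9803. V = [p*·246.1114 + (1−p*)·55.5624]/1.03 = 149.8695. B = V − Δ·S = -85.3762.
(0,0): S=169.0000. Δ = (V_up−V_dn)/(S_up−S_dn) = (149.8695−27.9710)/(239.9800−103.0900) = 0.8905. V = [p*·149.8695 + (1−p*)·27.9710]/1.03 = 88.5220. B = V − Δ·S = -61.9700.
Each (Δ,B) replicates both successor values, so the strategy is self-financing and V0 is arbitrage-free.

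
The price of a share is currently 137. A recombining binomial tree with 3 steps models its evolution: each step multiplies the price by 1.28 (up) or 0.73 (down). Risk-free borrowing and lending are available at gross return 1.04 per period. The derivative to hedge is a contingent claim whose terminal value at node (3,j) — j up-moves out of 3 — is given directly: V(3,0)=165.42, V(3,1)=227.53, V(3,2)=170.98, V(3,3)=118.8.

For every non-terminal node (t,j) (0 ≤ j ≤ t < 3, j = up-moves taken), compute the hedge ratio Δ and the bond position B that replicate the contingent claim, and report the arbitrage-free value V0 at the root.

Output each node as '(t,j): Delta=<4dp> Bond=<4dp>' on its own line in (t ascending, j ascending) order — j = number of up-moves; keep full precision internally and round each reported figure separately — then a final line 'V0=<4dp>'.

(0,0): Delta=-0.3996 Bond=214.2161
(1,0): Delta=-0.0834 Bond=191.1612
(1,1): Delta=-0.5392 Bond=247.2674
(2,0): Delta=1.5468 Bond=79.7914
(2,1): Delta=-0.8032 Bond=290.9493
(2,2): Delta=-0.4227 Bond=230.9972
V0=159.4701

Risk-neutral probability p* = (R−d)/(u−d) = (1.04−0.73)/(1.28−0.73) = 0.5636.
At expiry t=3: V(3,0)=165.4200, V(3,1)=227.5300, V(3,2)=170.9800, V(3,3)=118.8000
  t=2,j=0: stock 73.0073 → up 93.4493 (V=227.5300), down 53.2953 (V=165.4200). Price 192.7187; hedge Δ=1.5468, bond B=79.7914.
  t=2,j=1: stock 128.0128 → up 163.8564 (V=170.9800), down 93.4493 (V=227.5300). Price 188.1311; hedge Δ=-0.8032, bond B=290.9493.
  t=2,j=2: stock 224.4608 → up 287.3098 (V=118.8000), down 163.8564 (V=170.9800). Price 136.1245; hedge Δ=-0.4227, bond B=230.9972.
  t=1,j=0: stock 100.0100 → up 128.0128 (V=188.1311), down 73.0073 (V=192.7187). Price 182.8202; hedge Δ=-0.0834, bond B=191.1612.
  t=1,j=1: stock 175.3600 → up 224.4608 (V=136.1245), down 128.0128 (V=188.1311). Price 152.7099; hedge Δ=-0.5392, bond B=247.2674.
  t=0,j=0: stock 137.0000 → up 175.3600 (V=152.7099), down 100.0100 (V=182.8202). Price 159.4701; hedge Δ=-0.3996, bond B=214.2161.
Root portfolio cost Δ·137+B reproduces V0=159.4701.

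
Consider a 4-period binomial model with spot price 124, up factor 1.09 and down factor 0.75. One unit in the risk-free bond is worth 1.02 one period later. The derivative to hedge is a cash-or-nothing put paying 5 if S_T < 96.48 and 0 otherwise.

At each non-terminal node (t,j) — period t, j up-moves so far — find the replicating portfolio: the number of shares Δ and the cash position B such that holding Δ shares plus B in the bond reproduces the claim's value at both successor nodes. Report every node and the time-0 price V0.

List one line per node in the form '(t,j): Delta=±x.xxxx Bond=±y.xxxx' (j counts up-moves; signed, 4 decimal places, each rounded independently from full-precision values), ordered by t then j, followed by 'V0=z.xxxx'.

(0,0): Delta=-0.0435 Bond=6.2748
(1,0): Delta=-0.0958 Bond=11.2658
(1,1): Delta=-0.0342 Bond=5.1389
(2,0): Delta=0.0000 Bond=4.8058
(2,1): Delta=-0.1129 Bond=13.2244
(2,2): Delta=-0.0201 Bond=3.1720
(3,0): Delta=0.0000 Bond=4.9020
(3,1): Delta=0.0000 Bond=4.9020
(3,2): Delta=-0.1331 Bond=15.7151
(3,3): Delta=0.0000 Bond=0.0000
V0=0.8772

The replicating-portfolio and risk-neutral prices coincide; use p* = (1.02−0.75)/(1.09−0.75) = 0.7941 for the latter.
At expiry t=4: V(4,0)=5.0000, V(4,1)=5.0000, V(4,2)=5.0000, V(4,3)=0.0000, V(4,4)=0.0000
Node (3,0) S=52.3125: V=(p*·5.0000+(1−p*)·5.0000)/1.02=4.9020; Δ=(5.0000−5.0000)/(57.0206−39.2344)=0.0000; B=V−Δ·S=4.9020
Node (3,1) S=76.0275: V=(p*·5.0000+(1−p*)·5.0000)/1.02=4.9020; Δ=(5.0000−5.0000)/(82.8700−57.0206)=0.0000; B=V−Δ·S=4.9020
Node (3,2) S=110.4933: V=(p*·0.0000+(1−p*)·5.0000)/1.02=1.0092; Δ=(0.0000−5.0000)/(120.4377−82.8700)=-0.1331; B=V−Δ·S=15.7151
Node (3,3) S=160.5836: V=(p*·0.0000+(1−p*)·0.0000)/1.02=0.0000; Δ=(0.0000−0.0000)/(175.0361−120.4377)=0.0000; B=V−Δ·S=0.0000
Node (2,0) S=69.7500: V=(p*·4.9020+(1−p*)·4.9020)/1.02=4.8058; Δ=(4.9020−4.9020)/(76.0275−52.3125)=0.0000; B=V−Δ·S=4.8058
Node (2,1) S=101.3700: V=(p*·1.0092+(1−p*)·4.9020)/1.02=1.7752; Δ=(1.0092−4.9020)/(110.4933−76.0275)=-0.1129; B=V−Δ·S=13.2244
Node (2,2) S=147.3244: V=(p*·0.0000+(1−p*)·1.0092)/1.02=0.2037; Δ=(0.0000−1.0092)/(160.5836−110.4933)=-0.0201; B=V−Δ·S=3.1720
Node (1,0) S=93.0000: V=(p*·1.7752+(1−p*)·4.8058)/1.02=2.3521; Δ=(1.7752−4.8058)/(101.3700−69.7500)=-0.0958; B=V−Δ·S=11.2658
Node (1,1) S=135.1600: V=(p*·0.2037+(1−p*)·1.7752)/1.02=0.5169; Δ=(0.2037−1.7752)/(147.3244−101.3700)=-0.0342; B=V−Δ·S=5.1389
Node (0,0) S=124.0000: V=(p*·0.5169+(1−p*)·2.3521)/1.02=0.8772; Δ=(0.5169−2.3521)/(135.1600−93.0000)=-0.0435; B=V−Δ·S=6.2748
Self-financing check: at every node Δ·S+B equals the discounted successor values.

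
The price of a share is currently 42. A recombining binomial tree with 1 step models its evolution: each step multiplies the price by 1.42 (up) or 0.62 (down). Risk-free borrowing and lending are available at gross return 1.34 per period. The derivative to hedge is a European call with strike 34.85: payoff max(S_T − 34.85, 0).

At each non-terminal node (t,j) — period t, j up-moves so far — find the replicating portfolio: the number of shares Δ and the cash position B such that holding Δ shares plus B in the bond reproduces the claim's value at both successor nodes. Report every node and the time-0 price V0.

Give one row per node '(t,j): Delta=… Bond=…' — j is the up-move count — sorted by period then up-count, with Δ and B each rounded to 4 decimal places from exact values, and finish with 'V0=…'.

Under the risk-neutral measure, an up-move has probability p* = (R−d)/(u−d) = 0.9000 and values discount at R = 1.34.
Terminal payoffs: V(1,0)=0.0000, V(1,1)=24.7900
Node (0,0) S=42.0000: V=(p*·24.7900+(1−p*)·0.0000)/1.34=16.6500; Δ=(24.7900−0.0000)/(59.6400−26.0400)=0.7378; B=V−Δ·S=-14.3375
Check: Δ(0,0)·S0 + B(0,0) = 16.6500 = V0.

(0,0): Delta=0.7378 Bond=-14.3375
V0=16.6500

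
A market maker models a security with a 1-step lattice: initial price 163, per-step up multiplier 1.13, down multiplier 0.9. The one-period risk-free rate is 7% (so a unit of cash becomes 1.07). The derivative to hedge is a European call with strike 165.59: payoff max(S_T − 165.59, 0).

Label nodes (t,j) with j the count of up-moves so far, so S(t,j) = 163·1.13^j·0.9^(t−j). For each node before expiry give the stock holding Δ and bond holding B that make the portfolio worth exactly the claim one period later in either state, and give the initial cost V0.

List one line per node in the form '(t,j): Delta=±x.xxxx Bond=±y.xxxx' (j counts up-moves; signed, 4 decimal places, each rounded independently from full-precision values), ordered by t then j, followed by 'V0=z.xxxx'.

Risk-neutral probability p* = (R−d)/(u−d) = (1.07−0.9)/(1.13−0.9) = 0.7391.
Payoff layer (t=1): V(1,0)=0.0000, V(1,1)=18.6000
Node (0,0) S=163.0000: V=(p*·18.6000+(1−p*)·0.0000)/1.07=12.8484; Δ=(18.6000−0.0000)/(184.1900−146.7000)=0.4961; B=V−Δ·S=-68.0211
Check: Δ(0,0)·S0 + B(0,0) = 12.8484 = V0.

(0,0): Delta=0.4961 Bond=-68.0211
V0=12.8484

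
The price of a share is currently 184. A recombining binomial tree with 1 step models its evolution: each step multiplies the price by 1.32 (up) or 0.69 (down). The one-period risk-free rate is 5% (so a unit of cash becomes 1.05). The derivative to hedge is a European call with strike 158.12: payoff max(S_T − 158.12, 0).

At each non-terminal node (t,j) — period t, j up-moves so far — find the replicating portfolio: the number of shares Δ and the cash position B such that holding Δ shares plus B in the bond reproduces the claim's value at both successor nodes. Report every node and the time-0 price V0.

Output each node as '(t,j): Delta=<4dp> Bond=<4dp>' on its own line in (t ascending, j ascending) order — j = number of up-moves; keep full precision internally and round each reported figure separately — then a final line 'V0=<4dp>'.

(0,0): Delta=0.7312 Bond=-88.4118
V0=46.1279

The replicating-portfolio and risk-neutral prices coincide; use p* = (1.05−0.69)/(1.32−0.69) = 0.5714 for the latter.
Terminal payoffs: V(1,0)=0.0000, V(1,1)=84.7600
(0,0): S=184.0000. Δ = (V_up−V_dn)/(S_up−S_dn) = (84.7600−0.0000)/(242.8800−126.9600) = 0.7312. V = [p*·84.7600 + (1−p*)·0.0000]/1.05 = 46.1279. B = V − Δ·S = -88.4118.
Self-financing check: at every node Δ·S+B equals the discounted successor values.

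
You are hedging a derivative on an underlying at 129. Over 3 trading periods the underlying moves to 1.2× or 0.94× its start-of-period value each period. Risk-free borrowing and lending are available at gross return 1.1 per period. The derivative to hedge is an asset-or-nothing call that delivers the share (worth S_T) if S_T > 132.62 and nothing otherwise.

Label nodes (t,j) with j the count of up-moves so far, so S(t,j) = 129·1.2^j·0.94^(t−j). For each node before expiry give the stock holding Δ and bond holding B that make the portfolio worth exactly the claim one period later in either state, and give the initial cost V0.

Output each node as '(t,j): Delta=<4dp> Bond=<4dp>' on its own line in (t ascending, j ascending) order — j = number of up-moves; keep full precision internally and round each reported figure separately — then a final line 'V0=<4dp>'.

(0,0): Delta=1.3906 Bond=-54.9612
(1,0): Delta=2.1883 Bond=-157.1891
(1,1): Delta=1.0000 Bond=0.0000
(2,0): Delta=4.6154 Bond=-449.5609
(2,1): Delta=1.0000 Bond=0.0000
(2,2): Delta=1.0000 Bond=0.0000
V0=124.4199

Under the risk-neutral measure, an up-move has probability p* = (R−d)/(u−d) = 0.6154 and values discount at R = 1.1.
Payoff layer (t=3): V(3,0)=0.0000, V(3,1)=136.7813, V(3,2)=174.6144, V(3,3)=222.9120
Node (2,0) S=113.9844: V=(p*·136.7813+(1−p*)·0.0000)/1.1=76.5210; Δ=(136.7813−0.0000)/(136.7813−107.1453)=4.6154; B=V−Δ·S=-449.5609
Node (2,1) S=145.5120: V=(p*·174.6144+(1−p*)·136.7813)/1.1=145.5120; Δ=(174.6144−136.7813)/(174.6144−136.7813)=1.0000; B=V−Δ·S=0.0000
Node (2,2) S=185.7600: V=(p*·222.9120+(1−p*)·174.6144)/1.1=185.7600; Δ=(222.9120−174.6144)/(222.9120−174.6144)=1.0000; B=V−Δ·S=0.0000
Node (1,0) S=121.2600: V=(p*·145.5120+(1−p*)·76.5210)/1.1=108.1609; Δ=(145.5120−76.5210)/(145.5120−113.9844)=2.1883; B=V−Δ·S=-157.1891
Node (1,1) S=154.8000: V=(p*·185.7600+(1−p*)·145.5120)/1.1=154.8000; Δ=(185.7600−145.5120)/(185.7600−145.5120)=1.0000; B=V−Δ·S=0.0000
Node (0,0) S=129.0000: V=(p*·154.8000+(1−p*)·108.1609)/1.1=124.4199; Δ=(154.8000−108.1609)/(154.8000−121.2600)=1.3906; B=V−Δ·S=-54.9612
Self-financing check: at every node Δ·S+B equals the discounted successor values.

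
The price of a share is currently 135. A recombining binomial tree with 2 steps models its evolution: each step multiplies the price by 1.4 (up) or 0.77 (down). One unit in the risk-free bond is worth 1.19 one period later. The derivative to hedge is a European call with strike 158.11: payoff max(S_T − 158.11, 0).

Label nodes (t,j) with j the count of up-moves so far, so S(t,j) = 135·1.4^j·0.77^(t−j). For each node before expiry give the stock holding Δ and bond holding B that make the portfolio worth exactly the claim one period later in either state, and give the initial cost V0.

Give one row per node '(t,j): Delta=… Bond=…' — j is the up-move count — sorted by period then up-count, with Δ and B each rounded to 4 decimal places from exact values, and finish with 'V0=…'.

(0,0): Delta=0.7014 Bond=-61.2737
(1,0): Delta=0.0000 Bond=0.0000
(1,1): Delta=0.8943 Bond=-109.3735
V0=33.4220

Since d<R<u, set p* = (R−d)/(u−d) = 0.6667; price each node as the discounted p*-expectation of its children.
At expiry t=2: V(2,0)=0.0000, V(2,1)=0.0000, V(2,2)=106.4900
(1,0): S=103.9500. Δ = (V_up−V_dn)/(S_up−S_dn) = (0.0000−0.0000)/(145.5300−80.0415) = 0.0000. V = [p*·0.0000 + (1−p*)·0.0000]/1.19 = 0.0000. B = V − Δ·S = 0.0000.
(1,1): S=189.0000. Δ = (V_up−V_dn)/(S_up−S_dn) = (106.4900−0.0000)/(264.6000−145.5300) = 0.8943. V = [p*·106.4900 + (1−p*)·0.0000]/1.19 = 59.6583. B = V − Δ·S = -109.3735.
(0,0): S=135.0000. Δ = (V_up−V_dn)/(S_up−S_dn) = (59.6583−0.0000)/(189.0000−103.9500) = 0.7014. V = [p*·59.6583 + (1−p*)·0.0000]/1.19 = 33.4220. B = V − Δ·S = -61.2737.
Self-financing check: at every node Δ·S+B equals the discounted successor values.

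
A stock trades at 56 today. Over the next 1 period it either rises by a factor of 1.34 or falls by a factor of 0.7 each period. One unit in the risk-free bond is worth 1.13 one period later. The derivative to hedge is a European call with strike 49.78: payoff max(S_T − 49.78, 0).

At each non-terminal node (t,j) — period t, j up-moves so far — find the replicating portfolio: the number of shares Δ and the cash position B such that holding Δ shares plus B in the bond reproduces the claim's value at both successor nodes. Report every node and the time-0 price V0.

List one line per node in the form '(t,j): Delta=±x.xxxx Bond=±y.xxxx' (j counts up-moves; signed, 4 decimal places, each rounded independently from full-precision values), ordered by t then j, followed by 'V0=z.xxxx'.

The replicating-portfolio and risk-neutral prices coincide; use p* = (1.13−0.7)/(1.34−0.7) = 0.6719 for the latter.
At expiry t=1: V(1,0)=0.0000, V(1,1)=25.2600
(0,0): S=56.0000. Δ = (V_up−V_dn)/(S_up−S_dn) = (25.2600−0.0000)/(75.0400−39.2000) = 0.7048. V = [p*·25.2600 + (1−p*)·0.0000]/1.13 = 15.0191. B = V − Δ·S = -24.4497.
Check: Δ(0,0)·S0 + B(0,0) = 15.0191 = V0.

(0,0): Delta=0.7048 Bond=-24.4497
V0=15.0191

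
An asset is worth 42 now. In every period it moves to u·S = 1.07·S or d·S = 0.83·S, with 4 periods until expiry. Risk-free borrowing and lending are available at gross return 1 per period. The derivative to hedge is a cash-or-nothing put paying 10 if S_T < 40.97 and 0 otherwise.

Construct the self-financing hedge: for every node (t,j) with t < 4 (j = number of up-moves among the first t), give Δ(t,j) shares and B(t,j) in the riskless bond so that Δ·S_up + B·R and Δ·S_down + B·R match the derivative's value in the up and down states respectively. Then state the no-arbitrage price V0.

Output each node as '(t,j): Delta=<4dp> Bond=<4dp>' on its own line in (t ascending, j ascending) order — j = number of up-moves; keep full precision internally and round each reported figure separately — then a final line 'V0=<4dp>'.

Since d<R<u, set p* = (R−d)/(u−d) = 0.7083; price each node as the discounted p*-expectation of its children.
At expiry t=4: V(4,0)=10.0000, V(4,1)=10.0000, V(4,2)=10.0000, V(4,3)=0.0000, V(4,4)=0.0000
(3,0): S=24.0151. Δ = (V_up−V_dn)/(S_up−S_dn) = (10.0000−10.0000)/(25.6961−19.9325) = 0.0000. V = [p*·10.0000 + (1−p*)·10.0000]/1 = 10.0000. B = V − Δ·S = 10.0000.
(3,1): S=30.9592. Δ = (V_up−V_dn)/(S_up−S_dn) = (10.0000−10.0000)/(33.1263−25.6961) = 0.0000. V = [p*·10.0000 + (1−p*)·10.0000]/1 = 10.0000. B = V − Δ·S = 10.0000.
(3,2): S=39.9112. Δ = (V_up−V_dn)/(S_up−S_dn) = (0.0000−10.0000)/(42.7050−33.1263) = -1.0440. V = [p*·0.0000 + (1−p*)·10.0000]/1 = 2.9167. B = V − Δ·S = 44.5833.
(3,3): S=51.4518. Δ = (V_up−V_dn)/(S_up−S_dn) = (0.0000−0.0000)/(55.0534−42.7050) = 0.0000. V = [p*·0.0000 + (1−p*)·0.0000]/1 = 0.0000. B = V − Δ·S = 0.0000.
(2,0): S=28.9338. Δ = (V_up−V_dn)/(S_up−S_dn) = (10.0000−10.0000)/(30.9592−24.0151) = 0.0000. V = [p*·10.0000 + (1−p*)·10.0000]/1 = 10.0000. B = V − Δ·S = 10.0000.
(2,1): S=37.3002. Δ = (V_up−V_dn)/(S_up−S_dn) = (2.9167−10.0000)/(39.9112−30.9592) = -0.7913. V = [p*·2.9167 + (1−p*)·10.0000]/1 = 4.9826. B = V − Δ·S = 34.4965.
(2,2): S=48.0858. Δ = (V_up−V_dn)/(S_up−S_dn) = (0.0000−2.9167)/(51.4518−39.9112) = -0.2527. V = [p*·0.0000 + (1−p*)·2.9167]/1 = 0.8507. B = V − Δ·S = 13.0035.
(1,0): S=34.8600. Δ = (V_up−V_dn)/(S_up−S_dn) = (4.9826−10.0000)/(37.3002−28.9338) = -0.5997. V = [p*·4.9826 + (1−p*)·10.0000]/1 = 6.4460. B = V − Δ·S = 27.3517.
(1,1): S=44.9400. Δ = (V_up−V_dn)/(S_up−S_dn) = (0.8507−4.9826)/(48.0858−37.3002) = -0.3831. V = [p*·0.8507 + (1−p*)·4.9826]/1 = 2.0558. B = V − Δ·S = 19.2723.
(0,0): S=42.0000. Δ = (V_up−V_dn)/(S_up−S_dn) = (2.0558−6.4460)/(44.9400−34.8600) = -0.4355. V = [p*·2.0558 + (1−p*)·6.4460]/1 = 3.3363. B = V − Δ·S = 21.6288.
Check: Δ(0,0)·S0 + B(0,0) = 3.3363 = V0.

(0,0): Delta=-0.4355 Bond=21.6288
(1,0): Delta=-0.5997 Bond=27.3517
(1,1): Delta=-0.3831 Bond=19.2723
(2,0): Delta=0.0000 Bond=10.0000
(2,1): Delta=-0.7913 Bond=34.4965
(2,2): Delta=-0.2527 Bond=13.0035
(3,0): Delta=0.0000 Bond=10.0000
(3,1): Delta=0.0000 Bond=10.0000
(3,2): Delta=-1.0440 Bond=44.5833
(3,3): Delta=0.0000 Bond=0.0000
V0=3.3363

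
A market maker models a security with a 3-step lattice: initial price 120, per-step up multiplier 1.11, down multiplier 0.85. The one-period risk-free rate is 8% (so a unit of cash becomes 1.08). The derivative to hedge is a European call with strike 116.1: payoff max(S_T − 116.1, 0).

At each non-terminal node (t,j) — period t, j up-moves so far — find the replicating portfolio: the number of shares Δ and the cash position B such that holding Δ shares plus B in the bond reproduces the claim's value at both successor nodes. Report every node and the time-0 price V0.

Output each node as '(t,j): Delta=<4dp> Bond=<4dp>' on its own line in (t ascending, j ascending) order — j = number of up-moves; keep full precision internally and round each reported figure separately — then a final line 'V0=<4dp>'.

Since d<R<u, set p* = (R−d)/(u−d) = 0.8846; price each node as the discounted p*-expectation of its children.
Terminal payoffs: V(3,0)=0.0000, V(3,1)=0.0000, V(3,2)=9.5742, V(3,3)=48.0157
(2,0): S=86.7000. Δ = (V_up−V_dn)/(S_up−S_dn) = (0.0000−0.0000)/(96.2370−73.6950) = 0.0000. V = [p*·0.0000 + (1−p*)·0.0000]/1.08 = 0.0000. B = V − Δ·S = 0.0000.
(2,1): S=113.2200. Δ = (V_up−V_dn)/(S_up−S_dn) = (9.5742−0.0000)/(125.6742−96.2370) = 0.3252. V = [p*·9.5742 + (1−p*)·0.0000]/1.08 = 7.8421. B = V − Δ·S = -28.9817.
(2,2): S=147.8520. Δ = (V_up−V_dn)/(S_up−S_dn) = (48.0157−9.5742)/(164.1157−125.6742) = 1.0000. V = [p*·48.0157 + (1−p*)·9.5742]/1.08 = 40.3520. B = V − Δ·S = -107.5000.
(1,0): S=102.0000. Δ = (V_up−V_dn)/(S_up−S_dn) = (7.8421−0.0000)/(113.2200−86.7000) = 0.2957. V = [p*·7.8421 + (1−p*)·0.0000]/1.08 = 6.4234. B = V − Δ·S = -23.7386.
(1,1): S=133.2000. Δ = (V_up−V_dn)/(S_up−S_dn) = (40.3520−7.8421)/(147.8520−113.2200) = 0.9387. V = [p*·40.3520 + (1−p*)·7.8421]/1.08 = 33.8897. B = V − Δ·S = -91.1483.
(0,0): S=120.0000. Δ = (V_up−V_dn)/(S_up−S_dn) = (33.8897−6.4234)/(133.2000−102.0000) = 0.8803. V = [p*·33.8897 + (1−p*)·6.4234]/1.08 = 28.4449. B = V − Δ·S = -77.1947.
Each (Δ,B) replicates both successor values, so the strategy is self-financing and V0 is arbitrage-free.

(0,0): Delta=0.8803 Bond=-77.1947
(1,0): Delta=0.2957 Bond=-23.7386
(1,1): Delta=0.9387 Bond=-91.1483
(2,0): Delta=0.0000 Bond=0.0000
(2,1): Delta=0.3252 Bond=-28.9817
(2,2): Delta=1.0000 Bond=-107.5000
V0=28.4449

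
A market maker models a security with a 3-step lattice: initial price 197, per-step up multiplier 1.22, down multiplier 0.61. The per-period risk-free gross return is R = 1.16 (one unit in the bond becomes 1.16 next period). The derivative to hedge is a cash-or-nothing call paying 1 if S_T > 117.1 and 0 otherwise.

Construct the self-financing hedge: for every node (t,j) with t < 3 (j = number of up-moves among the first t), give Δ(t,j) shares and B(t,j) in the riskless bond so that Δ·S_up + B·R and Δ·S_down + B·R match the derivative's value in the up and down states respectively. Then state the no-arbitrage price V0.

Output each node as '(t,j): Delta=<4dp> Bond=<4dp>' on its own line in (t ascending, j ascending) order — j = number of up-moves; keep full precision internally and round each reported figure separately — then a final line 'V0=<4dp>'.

Under the risk-neutral measure, an up-move has probability p* = (R−d)/(u−d) = 0.9016 and values discount at R = 1.16.
Terminal values V(3,·): V(3,0)=0.0000, V(3,1)=0.0000, V(3,2)=1.0000, V(3,3)=1.0000
  t=2,j=0: stock 73.3037 → up 89.4305 (V=0.0000), down 44.7153 (V=0.0000). Price 0.0000; hedge Δ=0.0000, bond B=0.0000.
  t=2,j=1: stock 146.6074 → up 178.8610 (V=1.0000), down 89.4305 (V=0.0000). Price 0.7773; hedge Δ=0.0112, bond B=-0.8621.
  t=2,j=2: stock 293.2148 → up 357.7221 (V=1.0000), down 178.8610 (V=1.0000). Price 0.8621; hedge Δ=0.0000, bond B=0.8621.
  t=1,j=0: stock 120.1700 → up 146.6074 (V=0.7773), down 73.3037 (V=0.0000). Price 0.6042; hedge Δ=0.0106, bond B=-0.6701.
  t=1,j=1: stock 240.3400 → up 293.2148 (V=0.8621), down 146.6074 (V=0.7773). Price 0.7360; hedge Δ=0.0006, bond B=0.5970.
  t=0,j=0: stock 197.0000 → up 240.3400 (V=0.7360), down 120.1700 (V=0.6042). Price 0.6233; hedge Δ=0.0011, bond B=0.4072.
Check: Δ(0,0)·S0 + B(0,0) = 0.6233 = V0.

(0,0): Delta=0.0011 Bond=0.4072
(1,0): Delta=0.0106 Bond=-0.6701
(1,1): Delta=0.0006 Bond=0.5970
(2,0): Delta=0.0000 Bond=0.0000
(2,1): Delta=0.0112 Bond=-0.8621
(2,2): Delta=0.0000 Bond=0.8621
V0=0.6233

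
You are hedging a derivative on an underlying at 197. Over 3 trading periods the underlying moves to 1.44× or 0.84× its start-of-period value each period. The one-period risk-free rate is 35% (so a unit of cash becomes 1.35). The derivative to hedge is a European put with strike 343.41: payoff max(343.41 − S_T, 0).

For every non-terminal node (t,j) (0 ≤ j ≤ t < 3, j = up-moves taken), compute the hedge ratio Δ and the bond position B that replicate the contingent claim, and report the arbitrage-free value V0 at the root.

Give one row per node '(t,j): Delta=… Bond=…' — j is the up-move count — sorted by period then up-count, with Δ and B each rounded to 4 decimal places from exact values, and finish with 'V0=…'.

Risk-neutral probability p* = (R−d)/(u−d) = (1.35−0.84)/(1.44−0.84) = 0.8500.
Terminal values V(3,·): V(3,0)=226.6473, V(3,1)=143.2454, V(3,2)=0.2707, V(3,3)=0.0000
(2,0): S=139.0032. Δ = (V_up−V_dn)/(S_up−S_dn) = (143.2454−226.6473)/(200.1646−116.7627) = -1.0000. V = [p*·143.2454 + (1−p*)·226.6473]/1.35 = 115.3746. B = V − Δ·S = 254.3778.
(2,1): S=238.2912. Δ = (V_up−V_dn)/(S_up−S_dn) = (0.2707−143.2454)/(343.1393−200.1646) = -1.0000. V = [p*·0.2707 + (1−p*)·143.2454]/1.35 = 16.0866. B = V − Δ·S = 254.3778.
(2,2): S=408.4992. Δ = (V_up−V_dn)/(S_up−S_dn) = (0.0000−0.2707)/(588.2388−343.1393) = -0.0011. V = [p*·0.0000 + (1−p*)·0.2707]/1.35 = 0.0301. B = V − Δ·S = 0.4812.
(1,0): S=165.4800. Δ = (V_up−V_dn)/(S_up−S_dn) = (16.0866−115.3746)/(238.2912−139.0032) = -1.0000. V = [p*·16.0866 + (1−p*)·115.3746]/1.35 = 22.9480. B = V − Δ·S = 188.4280.
(1,1): S=283.6800. Δ = (V_up−V_dn)/(S_up−S_dn) = (0.0301−16.0866)/(408.4992−238.2912) = -0.0943. V = [p*·0.0301 + (1−p*)·16.0866]/1.35 = 1.8063. B = V − Δ·S = 28.5672.
(0,0): S=197.0000. Δ = (V_up−V_dn)/(S_up−S_dn) = (1.8063−22.9480)/(283.6800−165.4800) = -0.1789. V = [p*·1.8063 + (1−p*)·22.9480]/1.35 = 3.6871. B = V − Δ·S = 38.9232.
Check: Δ(0,0)·S0 + B(0,0) = 3.6871 = V0.

(0,0): Delta=-0.1789 Bond=38.9232
(1,0): Delta=-1.0000 Bond=188.4280
(1,1): Delta=-0.0943 Bond=28.5672
(2,0): Delta=-1.0000 Bond=254.3778
(2,1): Delta=-1.0000 Bond=254.3778
(2,2): Delta=-0.0011 Bond=0.4812
V0=3.6871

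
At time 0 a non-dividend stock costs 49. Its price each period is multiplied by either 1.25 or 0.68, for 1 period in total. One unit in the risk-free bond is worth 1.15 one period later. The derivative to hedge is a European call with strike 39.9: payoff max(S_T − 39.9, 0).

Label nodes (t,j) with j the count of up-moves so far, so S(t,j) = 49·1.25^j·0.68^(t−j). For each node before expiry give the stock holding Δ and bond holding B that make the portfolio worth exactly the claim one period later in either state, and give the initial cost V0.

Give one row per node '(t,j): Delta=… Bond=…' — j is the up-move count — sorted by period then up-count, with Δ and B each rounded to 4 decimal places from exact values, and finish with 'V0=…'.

(0,0): Delta=0.7644 Bond=-22.1480
V0=15.3082

No-arbitrage ⇒ martingale measure with p* = (R−d)/(u−d) = 0.8246.
Payoff layer (t=1): V(1,0)=0.0000, V(1,1)=21.3500
Node (0,0) S=49.0000: V=(p*·21.3500+(1−p*)·0.0000)/1.15=15.3082; Δ=(21.3500−0.0000)/(61.2500−33.3200)=0.7644; B=V−Δ·S=-22.1480
Each (Δ,B) replicates both successor values, so the strategy is self-financing and V0 is arbitrage-free.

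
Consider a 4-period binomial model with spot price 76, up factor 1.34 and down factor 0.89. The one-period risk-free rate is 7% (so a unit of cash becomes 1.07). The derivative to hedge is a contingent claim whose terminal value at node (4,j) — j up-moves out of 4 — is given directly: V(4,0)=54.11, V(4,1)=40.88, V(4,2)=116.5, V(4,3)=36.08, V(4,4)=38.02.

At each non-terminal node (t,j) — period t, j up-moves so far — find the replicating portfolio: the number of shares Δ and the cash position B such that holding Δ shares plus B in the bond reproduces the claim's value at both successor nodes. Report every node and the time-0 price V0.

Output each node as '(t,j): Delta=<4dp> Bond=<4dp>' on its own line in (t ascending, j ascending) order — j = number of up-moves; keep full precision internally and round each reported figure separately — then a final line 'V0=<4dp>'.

(0,0): Delta=0.1617 Bond=39.5278
(1,0): Delta=0.5357 Bond=16.9967
(1,1): Delta=-0.2109 Bond=80.2418
(2,0): Delta=0.7697 Bond=4.0997
(2,1): Delta=0.3026 Bond=39.3165
(2,2): Delta=-0.7225 Bond=155.6721
(3,0): Delta=-0.5487 Bond=75.0243
(3,1): Delta=2.0832 Bond=-101.5697
(3,2): Delta=-1.4714 Bond=257.5261
(3,3): Delta=0.0236 Bond=30.1337
V0=51.8146

Under the risk-neutral measure, an up-move has probability p* = (R−d)/(u−d) = 0.4000 and values discount at R = 1.07.
Terminal values V(4,·): V(4,0)=54.1100, V(4,1)=40.8800, V(4,2)=116.5000, V(4,3)=36.0800, V(4,4)=38.0200
(3,0): S=53.5776. Δ = (V_up−V_dn)/(S_up−S_dn) = (40.8800−54.1100)/(71.7940−47.6841) = -0.5487. V = [p*·40.8800 + (1−p*)·54.1100]/1.07 = 45.6243. B = V − Δ·S = 75.0243.
(3,1): S=80.6675. Δ = (V_up−V_dn)/(S_up−S_dn) = (116.5000−40.8800)/(108.0944−71.7940) = 2.0832. V = [p*·116.5000 + (1−p*)·40.8800]/1.07 = 66.4748. B = V − Δ·S = -101.5697.
(3,2): S=121.4544. Δ = (V_up−V_dn)/(S_up−S_dn) = (36.0800−116.5000)/(162.7489−108.0944) = -1.4714. V = [p*·36.0800 + (1−p*)·116.5000]/1.07 = 78.8150. B = V − Δ·S = 257.5261.
(3,3): S=182.8639. Δ = (V_up−V_dn)/(S_up−S_dn) = (38.0200−36.0800)/(245.0376−162.7489) = 0.0236. V = [p*·38.0200 + (1−p*)·36.0800]/1.07 = 34.4449. B = V − Δ·S = 30.1337.
(2,0): S=60.1996. Δ = (V_up−V_dn)/(S_up−S_dn) = (66.4748−45.6243)/(80.6675−53.5776) = 0.7697. V = [p*·66.4748 + (1−p*)·45.6243]/1.07 = 50.4341. B = V − Δ·S = 4.0997.
(2,1): S=90.6376. Δ = (V_up−V_dn)/(S_up−S_dn) = (78.8150−66.4748)/(121.4544−80.6675) = 0.3026. V = [p*·78.8150 + (1−p*)·66.4748]/1.07 = 66.7391. B = V − Δ·S = 39.3165.
(2,2): S=136.4656. Δ = (V_up−V_dn)/(S_up−S_dn) = (34.4449−78.8150)/(182.8639−121.4544) = -0.7225. V = [p*·34.4449 + (1−p*)·78.8150]/1.07 = 57.0719. B = V − Δ·S = 155.6721.
(1,0): S=67.6400. Δ = (V_up−V_dn)/(S_up−S_dn) = (66.7391−50.4341)/(90.6376−60.1996) = 0.5357. V = [p*·66.7391 + (1−p*)·50.4341]/1.07 = 53.2300. B = V − Δ·S = 16.9967.
(1,1): S=101.8400. Δ = (V_up−V_dn)/(S_up−S_dn) = (57.0719−66.7391)/(136.4656−90.6376) = -0.2109. V = [p*·57.0719 + (1−p*)·66.7391]/1.07 = 58.7591. B = V − Δ·S = 80.2418.
(0,0): S=76.0000. Δ = (V_up−V_dn)/(S_up−S_dn) = (58.7591−53.2300)/(101.8400−67.6400) = 0.1617. V = [p*·58.7591 + (1−p*)·53.2300]/1.07 = 51.8146. B = V − Δ·S = 39.5278.
Each (Δ,B) replicates both successor values, so the strategy is self-financing and V0 is arbitrage-free.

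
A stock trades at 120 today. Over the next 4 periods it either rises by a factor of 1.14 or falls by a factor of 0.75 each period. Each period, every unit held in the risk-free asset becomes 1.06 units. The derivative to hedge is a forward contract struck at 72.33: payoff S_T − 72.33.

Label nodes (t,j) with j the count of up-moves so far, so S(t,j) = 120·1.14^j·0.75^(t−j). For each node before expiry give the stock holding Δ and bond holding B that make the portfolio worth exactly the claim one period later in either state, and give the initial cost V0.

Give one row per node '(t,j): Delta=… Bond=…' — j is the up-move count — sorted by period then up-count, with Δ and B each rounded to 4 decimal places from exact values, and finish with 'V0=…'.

The replicating-portfolio and risk-neutral prices coincide; use p* = (1.06−0.75)/(1.14−0.75) = 0.7949 for the latter.
Terminal payoffs: V(4,0)=-34.3612, V(4,1)=-14.6175, V(4,2)=15.3930, V(4,3)=61.0090, V(4,4)=130.3452
  t=3,j=0: stock 50.6250 → up 57.7125 (V=-14.6175), down 37.9688 (V=-34.3612). Price -17.6108; hedge Δ=1.0000, bond B=-68.2358.
  t=3,j=1: stock 76.9500 → up 87.7230 (V=15.3930), down 57.7125 (V=-14.6175). Price 8.7142; hedge Δ=1.0000, bond B=-68.2358.
  t=3,j=2: stock 116.9640 → up 133.3390 (V=61.0090), down 87.7230 (V=15.3930). Price 48.7282; hedge Δ=1.0000, bond B=-68.2358.
  t=3,j=3: stock 177.7853 → up 202.6752 (V=130.3452), down 133.3390 (V=61.0090). Price 109.5494; hedge Δ=1.0000, bond B=-68.2358.
  t=2,j=0: stock 67.5000 → up 76.9500 (V=8.7142), down 50.6250 (V=-17.6108). Price 3.1266; hedge Δ=1.0000, bond B=-64.3734.
  t=2,j=1: stock 102.6000 → up 116.9640 (V=48.7282), down 76.9500 (V=8.7142). Price 38.2266; hedge Δ=1.0000, bond B=-64.3734.
  t=2,j=2: stock 155.9520 → up 177.7853 (V=109.5494), down 116.9640 (V=48.7282). Price 91.5786; hedge Δ=1.0000, bond B=-64.3734.
  t=1,j=0: stock 90.0000 → up 102.6000 (V=38.2266), down 67.5000 (V=3.1266). Price 29.2703; hedge Δ=1.0000, bond B=-60.7297.
  t=1,j=1: stock 136.8000 → up 155.9520 (V=91.5786), down 102.6000 (V=38.2266). Price 76.0703; hedge Δ=1.0000, bond B=-60.7297.
  t=0,j=0: stock 120.0000 → up 136.8000 (V=76.0703), down 90.0000 (V=29.2703). Price 62.7079; hedge Δ=1.0000, bond B=-57.2921.
Self-financing check: at every node Δ·S+B equals the discounted successor values.

(0,0): Delta=1.0000 Bond=-57.2921
(1,0): Delta=1.0000 Bond=-60.7297
(1,1): Delta=1.0000 Bond=-60.7297
(2,0): Delta=1.0000 Bond=-64.3734
(2,1): Delta=1.0000 Bond=-64.3734
(2,2): Delta=1.0000 Bond=-64.3734
(3,0): Delta=1.0000 Bond=-68.2358
(3,1): Delta=1.0000 Bond=-68.2358
(3,2): Delta=1.0000 Bond=-68.2358
(3,3): Delta=1.0000 Bond=-68.2358
V0=62.7079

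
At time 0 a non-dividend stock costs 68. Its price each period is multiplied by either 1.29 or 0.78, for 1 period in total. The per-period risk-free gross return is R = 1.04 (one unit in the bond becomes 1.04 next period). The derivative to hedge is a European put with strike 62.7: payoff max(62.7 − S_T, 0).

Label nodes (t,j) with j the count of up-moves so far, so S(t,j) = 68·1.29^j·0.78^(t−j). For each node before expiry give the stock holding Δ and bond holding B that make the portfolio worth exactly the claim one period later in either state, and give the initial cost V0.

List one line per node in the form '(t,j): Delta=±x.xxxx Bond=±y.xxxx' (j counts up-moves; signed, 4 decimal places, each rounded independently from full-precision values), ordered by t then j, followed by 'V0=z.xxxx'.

The replicating-portfolio and risk-neutral prices coincide; use p* = (1.04−0.78)/(1.29−0.78) = 0.5098 for the latter.
Terminal payoffs: V(1,0)=9.6600, V(1,1)=0.0000
  t=0,j=0: stock 68.0000 → up 87.7200 (V=0.0000), down 53.0400 (V=9.6600). Price 4.5532; hedge Δ=-0.2785, bond B=23.4943.
Each (Δ,B) replicates both successor values, so the strategy is self-financing and V0 is arbitrage-free.

(0,0): Delta=-0.2785 Bond=23.4943
V0=4.5532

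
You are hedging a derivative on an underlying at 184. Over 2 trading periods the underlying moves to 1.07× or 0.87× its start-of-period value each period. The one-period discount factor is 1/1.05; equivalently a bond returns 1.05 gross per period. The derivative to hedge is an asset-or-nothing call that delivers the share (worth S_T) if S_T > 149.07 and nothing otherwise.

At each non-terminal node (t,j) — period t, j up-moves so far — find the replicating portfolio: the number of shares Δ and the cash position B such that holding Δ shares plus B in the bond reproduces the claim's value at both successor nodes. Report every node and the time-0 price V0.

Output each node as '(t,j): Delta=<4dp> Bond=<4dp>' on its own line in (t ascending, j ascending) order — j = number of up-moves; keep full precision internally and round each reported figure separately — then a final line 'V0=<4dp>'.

No-arbitrage ⇒ martingale measure with p* = (R−d)/(u−d) = 0.9000.
Terminal values V(2,·): V(2,0)=0.0000, V(2,1)=171.2856, V(2,2)=210.6616
  t=1,j=0: stock 160.0800 → up 171.2856 (V=171.2856), down 139.2696 (V=0.0000). Price 146.8162; hedge Δ=5.3500, bond B=-709.6118.
  t=1,j=1: stock 196.8800 → up 210.6616 (V=210.6616), down 171.2856 (V=171.2856). Price 196.8800; hedge Δ=1.0000, bond B=0.0000.
  t=0,j=0: stock 184.0000 → up 196.8800 (V=196.8800), down 160.0800 (V=146.8162). Price 182.7368; hedge Δ=1.3604, bond B=-67.5821.
Root portfolio cost Δ·184+B reproduces V0=182.7368.

(0,0): Delta=1.3604 Bond=-67.5821
(1,0): Delta=5.3500 Bond=-709.6118
(1,1): Delta=1.0000 Bond=0.0000
V0=182.7368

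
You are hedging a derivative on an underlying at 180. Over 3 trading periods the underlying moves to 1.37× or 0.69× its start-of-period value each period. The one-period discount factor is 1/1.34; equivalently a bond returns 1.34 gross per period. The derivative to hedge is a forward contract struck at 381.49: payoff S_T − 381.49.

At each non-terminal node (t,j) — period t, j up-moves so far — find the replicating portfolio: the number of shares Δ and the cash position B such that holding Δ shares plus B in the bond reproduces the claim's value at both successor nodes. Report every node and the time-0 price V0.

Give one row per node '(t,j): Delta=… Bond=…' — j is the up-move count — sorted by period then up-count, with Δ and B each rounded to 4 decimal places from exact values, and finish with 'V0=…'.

The replicating-portfolio and risk-neutral prices coincide; use p* = (1.34−0.69)/(1.37−0.69) = 0.9559 for the latter.
Terminal payoffs: V(3,0)=-322.3584, V(3,1)=-264.0837, V(3,2)=-148.3790, V(3,3)=81.3535
Node (2,0) S=85.6980: V=(p*·-264.0837+(1−p*)·-322.3584)/1.34=-198.9960; Δ=(-264.0837−-322.3584)/(117.4063−59.1316)=1.0000; B=V−Δ·S=-284.6940
Node (2,1) S=170.1540: V=(p*·-148.3790+(1−p*)·-264.0837)/1.34=-114.5400; Δ=(-148.3790−-264.0837)/(233.1110−117.4063)=1.0000; B=V−Δ·S=-284.6940
Node (2,2) S=337.8420: V=(p*·81.3535+(1−p*)·-148.3790)/1.34=53.1480; Δ=(81.3535−-148.3790)/(462.8435−233.1110)=1.0000; B=V−Δ·S=-284.6940
Node (1,0) S=124.2000: V=(p*·-114.5400+(1−p*)·-198.9960)/1.34=-88.2582; Δ=(-114.5400−-198.9960)/(170.1540−85.6980)=1.0000; B=V−Δ·S=-212.4582
Node (1,1) S=246.6000: V=(p*·53.1480+(1−p*)·-114.5400)/1.34=34.1418; Δ=(53.1480−-114.5400)/(337.8420−170.1540)=1.0000; B=V−Δ·S=-212.4582
Node (0,0) S=180.0000: V=(p*·34.1418+(1−p*)·-88.2582)/1.34=21.4491; Δ=(34.1418−-88.2582)/(246.6000−124.2000)=1.0000; B=V−Δ·S=-158.5509
Root portfolio cost Δ·180+B reproduces V0=21.4491.

(0,0): Delta=1.0000 Bond=-158.5509
(1,0): Delta=1.0000 Bond=-212.4582
(1,1): Delta=1.0000 Bond=-212.4582
(2,0): Delta=1.0000 Bond=-284.6940
(2,1): Delta=1.0000 Bond=-284.6940
(2,2): Delta=1.0000 Bond=-284.6940
V0=21.4491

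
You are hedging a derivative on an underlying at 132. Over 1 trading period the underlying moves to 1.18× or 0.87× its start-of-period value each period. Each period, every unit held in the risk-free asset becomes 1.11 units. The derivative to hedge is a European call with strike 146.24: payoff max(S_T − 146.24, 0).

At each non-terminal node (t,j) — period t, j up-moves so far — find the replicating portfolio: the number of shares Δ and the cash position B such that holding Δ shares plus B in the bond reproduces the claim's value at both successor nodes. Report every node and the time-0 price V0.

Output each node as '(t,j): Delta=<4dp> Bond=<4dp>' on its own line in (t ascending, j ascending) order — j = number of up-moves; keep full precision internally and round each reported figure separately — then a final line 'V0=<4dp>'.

(0,0): Delta=0.2326 Bond=-24.0697
V0=6.6399

Risk-neutral probability p* = (R−d)/(u−d) = (1.11−0.87)/(1.18−0.87) = 0.7742.
Payoff layer (t=1): V(1,0)=0.0000, V(1,1)=9.5200
Node (0,0) S=132.0000: V=(p*·9.5200+(1−p*)·0.0000)/1.11=6.6399; Δ=(9.5200−0.0000)/(155.7600−114.8400)=0.2326; B=V−Δ·S=-24.0697
The time-0 hedge costs 6.6399, which is the no-arbitrage price.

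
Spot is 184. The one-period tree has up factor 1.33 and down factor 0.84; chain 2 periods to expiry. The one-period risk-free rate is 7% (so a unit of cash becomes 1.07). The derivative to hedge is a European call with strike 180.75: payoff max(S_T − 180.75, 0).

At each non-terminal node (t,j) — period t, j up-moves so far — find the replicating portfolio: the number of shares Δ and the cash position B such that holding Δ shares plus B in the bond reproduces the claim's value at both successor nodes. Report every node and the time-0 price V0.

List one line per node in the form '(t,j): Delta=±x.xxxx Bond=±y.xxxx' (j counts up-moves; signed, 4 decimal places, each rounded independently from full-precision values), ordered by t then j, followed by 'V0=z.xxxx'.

(0,0): Delta=0.7199 Bond=-93.8195
(1,0): Delta=0.3277 Bond=-39.7567
(1,1): Delta=1.0000 Bond=-168.9252
V0=38.6479

The replicating-portfolio and risk-neutral prices coincide; use p* = (1.07−0.84)/(1.33−0.84) = 0.4694 for the latter.
Terminal payoffs: V(2,0)=0.0000, V(2,1)=24.8148, V(2,2)=144.7276
  t=1,j=0: stock 154.5600 → up 205.5648 (V=24.8148), down 129.8304 (V=0.0000). Price 10.8858; hedge Δ=0.3277, bond B=-39.7567.
  t=1,j=1: stock 244.7200 → up 325.4776 (V=144.7276), down 205.5648 (V=24.8148). Price 75.7948; hedge Δ=1.0000, bond B=-168.9252.
  t=0,j=0: stock 184.0000 → up 244.7200 (V=75.7948), down 154.5600 (V=10.8858). Price 38.6479; hedge Δ=0.7199, bond B=-93.8195.
Check: Δ(0,0)·S0 + B(0,0) = 38.6479 = V0.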